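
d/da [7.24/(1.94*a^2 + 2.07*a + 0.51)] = (-28.0912*a - 14.9868)/(1.94*a^2 + 2.07*a + 0.51)^2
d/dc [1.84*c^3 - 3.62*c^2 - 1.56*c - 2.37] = 5.52*c^2 - 7.24*c - 1.56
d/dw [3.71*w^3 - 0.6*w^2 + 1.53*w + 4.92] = 11.13*w^2 - 1.2*w + 1.53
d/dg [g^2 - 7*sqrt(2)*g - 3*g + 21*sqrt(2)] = 2*g - 7*sqrt(2) - 3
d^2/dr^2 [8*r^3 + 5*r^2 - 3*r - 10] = 48*r + 10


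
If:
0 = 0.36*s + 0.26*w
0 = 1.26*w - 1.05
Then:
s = -0.60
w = 0.83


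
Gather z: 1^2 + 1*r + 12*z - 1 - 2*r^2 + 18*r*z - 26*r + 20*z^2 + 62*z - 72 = -2*r^2 - 25*r + 20*z^2 + z*(18*r + 74) - 72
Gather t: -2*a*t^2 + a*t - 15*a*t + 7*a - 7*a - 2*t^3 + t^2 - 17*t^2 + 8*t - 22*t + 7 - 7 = -2*t^3 + t^2*(-2*a - 16) + t*(-14*a - 14)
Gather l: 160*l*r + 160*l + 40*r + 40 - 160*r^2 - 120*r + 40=l*(160*r + 160) - 160*r^2 - 80*r + 80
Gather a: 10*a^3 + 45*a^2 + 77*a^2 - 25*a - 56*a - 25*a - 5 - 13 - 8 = 10*a^3 + 122*a^2 - 106*a - 26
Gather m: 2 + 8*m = 8*m + 2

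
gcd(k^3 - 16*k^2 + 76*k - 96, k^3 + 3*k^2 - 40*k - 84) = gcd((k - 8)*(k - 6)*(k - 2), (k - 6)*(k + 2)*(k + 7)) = k - 6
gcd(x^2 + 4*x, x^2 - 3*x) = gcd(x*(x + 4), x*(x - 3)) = x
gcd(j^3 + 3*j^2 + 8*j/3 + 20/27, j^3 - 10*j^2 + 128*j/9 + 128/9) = j + 2/3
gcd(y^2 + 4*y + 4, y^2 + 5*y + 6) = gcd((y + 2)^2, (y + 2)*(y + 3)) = y + 2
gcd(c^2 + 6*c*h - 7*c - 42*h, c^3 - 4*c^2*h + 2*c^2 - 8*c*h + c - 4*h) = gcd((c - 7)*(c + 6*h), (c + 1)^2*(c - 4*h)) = 1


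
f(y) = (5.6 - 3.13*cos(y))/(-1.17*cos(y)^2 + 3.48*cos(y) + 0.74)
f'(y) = (5.6 - 3.13*cos(y))*(-2.34*sin(y)*cos(y) + 3.48*sin(y))/(-1.17*cos(y)^2 + 3.48*cos(y) + 0.74)^2 + 3.13*sin(y)/(-1.17*cos(y)^2 + 3.48*cos(y) + 0.74)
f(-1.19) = 2.37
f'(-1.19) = -4.62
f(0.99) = 1.69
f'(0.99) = 2.49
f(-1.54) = 6.51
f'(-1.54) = -29.89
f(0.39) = 0.91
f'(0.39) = 0.56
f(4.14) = -4.90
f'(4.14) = -11.38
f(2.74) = -2.46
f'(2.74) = 1.21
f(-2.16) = -4.72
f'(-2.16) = -10.39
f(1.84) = -23.97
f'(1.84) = 342.09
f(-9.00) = -2.48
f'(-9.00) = -1.31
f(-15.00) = -3.09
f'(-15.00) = -3.31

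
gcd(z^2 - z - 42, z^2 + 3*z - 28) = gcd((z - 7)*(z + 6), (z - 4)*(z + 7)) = 1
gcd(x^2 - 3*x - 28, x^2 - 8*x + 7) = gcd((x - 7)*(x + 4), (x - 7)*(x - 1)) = x - 7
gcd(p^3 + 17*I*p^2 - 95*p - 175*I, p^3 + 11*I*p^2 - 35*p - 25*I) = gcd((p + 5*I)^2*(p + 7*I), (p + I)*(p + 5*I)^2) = p^2 + 10*I*p - 25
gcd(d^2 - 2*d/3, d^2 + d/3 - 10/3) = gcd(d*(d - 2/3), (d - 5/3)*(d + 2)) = 1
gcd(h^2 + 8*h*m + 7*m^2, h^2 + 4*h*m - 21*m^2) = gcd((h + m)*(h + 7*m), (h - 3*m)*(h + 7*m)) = h + 7*m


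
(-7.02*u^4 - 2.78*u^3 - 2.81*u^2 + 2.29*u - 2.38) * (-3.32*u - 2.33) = 23.3064*u^5 + 25.5862*u^4 + 15.8066*u^3 - 1.0555*u^2 + 2.5659*u + 5.5454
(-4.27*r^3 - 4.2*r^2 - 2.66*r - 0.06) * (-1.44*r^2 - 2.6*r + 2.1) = 6.1488*r^5 + 17.15*r^4 + 5.7834*r^3 - 1.8176*r^2 - 5.43*r - 0.126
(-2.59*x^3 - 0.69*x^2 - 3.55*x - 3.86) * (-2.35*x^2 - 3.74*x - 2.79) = 6.0865*x^5 + 11.3081*x^4 + 18.1492*x^3 + 24.2731*x^2 + 24.3409*x + 10.7694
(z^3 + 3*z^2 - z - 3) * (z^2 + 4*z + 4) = z^5 + 7*z^4 + 15*z^3 + 5*z^2 - 16*z - 12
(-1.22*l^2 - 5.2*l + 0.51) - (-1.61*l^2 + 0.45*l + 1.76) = 0.39*l^2 - 5.65*l - 1.25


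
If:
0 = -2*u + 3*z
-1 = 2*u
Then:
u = -1/2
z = -1/3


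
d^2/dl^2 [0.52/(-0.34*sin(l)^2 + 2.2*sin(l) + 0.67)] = (-0.240448*sin(l)^4 + 1.16688*sin(l)^3 - 2.629952*sin(l)^2 - 1.56728*sin(l) + 5.270512)/(-0.34*sin(l)^2 + 2.2*sin(l) + 0.67)^3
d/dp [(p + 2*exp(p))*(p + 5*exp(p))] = 7*p*exp(p) + 2*p + 20*exp(2*p) + 7*exp(p)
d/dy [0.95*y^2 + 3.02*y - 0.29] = 1.9*y + 3.02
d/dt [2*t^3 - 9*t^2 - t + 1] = 6*t^2 - 18*t - 1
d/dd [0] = 0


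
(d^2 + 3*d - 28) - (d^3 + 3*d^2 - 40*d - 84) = -d^3 - 2*d^2 + 43*d + 56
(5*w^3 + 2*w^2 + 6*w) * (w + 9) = 5*w^4 + 47*w^3 + 24*w^2 + 54*w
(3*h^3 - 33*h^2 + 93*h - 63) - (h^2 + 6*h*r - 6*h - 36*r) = 3*h^3 - 34*h^2 - 6*h*r + 99*h + 36*r - 63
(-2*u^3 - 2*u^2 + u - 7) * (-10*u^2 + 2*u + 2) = 20*u^5 + 16*u^4 - 18*u^3 + 68*u^2 - 12*u - 14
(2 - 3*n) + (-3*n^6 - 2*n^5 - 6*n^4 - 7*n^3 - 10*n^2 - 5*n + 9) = -3*n^6 - 2*n^5 - 6*n^4 - 7*n^3 - 10*n^2 - 8*n + 11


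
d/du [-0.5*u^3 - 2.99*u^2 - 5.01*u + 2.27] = -1.5*u^2 - 5.98*u - 5.01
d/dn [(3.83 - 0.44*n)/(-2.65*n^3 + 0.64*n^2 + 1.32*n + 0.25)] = (-2.332*n^3 + 30.7301*n^2 - 4.9024*n - 5.1656)/(7.0225*n^6 - 3.392*n^5 - 6.5864*n^4 + 0.3646*n^3 + 2.0624*n^2 + 0.66*n + 0.0625)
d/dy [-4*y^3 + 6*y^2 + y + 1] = -12*y^2 + 12*y + 1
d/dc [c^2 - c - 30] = 2*c - 1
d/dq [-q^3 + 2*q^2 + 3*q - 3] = -3*q^2 + 4*q + 3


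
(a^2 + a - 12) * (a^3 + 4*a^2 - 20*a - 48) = a^5 + 5*a^4 - 28*a^3 - 116*a^2 + 192*a + 576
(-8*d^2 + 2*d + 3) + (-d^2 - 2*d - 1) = 2 - 9*d^2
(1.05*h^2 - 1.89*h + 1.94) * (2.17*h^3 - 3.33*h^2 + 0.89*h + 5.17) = 2.2785*h^5 - 7.5978*h^4 + 11.438*h^3 - 2.7138*h^2 - 8.0447*h + 10.0298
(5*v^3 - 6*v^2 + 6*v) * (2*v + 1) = 10*v^4 - 7*v^3 + 6*v^2 + 6*v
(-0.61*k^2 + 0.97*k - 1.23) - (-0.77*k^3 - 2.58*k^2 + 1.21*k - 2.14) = 0.77*k^3 + 1.97*k^2 - 0.24*k + 0.91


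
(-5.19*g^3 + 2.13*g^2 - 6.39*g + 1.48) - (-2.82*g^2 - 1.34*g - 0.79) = -5.19*g^3 + 4.95*g^2 - 5.05*g + 2.27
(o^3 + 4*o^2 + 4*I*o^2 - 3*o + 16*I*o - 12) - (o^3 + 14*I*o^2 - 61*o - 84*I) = 4*o^2 - 10*I*o^2 + 58*o + 16*I*o - 12 + 84*I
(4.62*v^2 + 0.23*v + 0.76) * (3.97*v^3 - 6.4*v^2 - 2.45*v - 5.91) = 18.3414*v^5 - 28.6549*v^4 - 9.7738*v^3 - 32.7317*v^2 - 3.2213*v - 4.4916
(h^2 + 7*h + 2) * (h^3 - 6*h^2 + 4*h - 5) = h^5 + h^4 - 36*h^3 + 11*h^2 - 27*h - 10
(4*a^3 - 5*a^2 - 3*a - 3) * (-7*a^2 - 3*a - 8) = -28*a^5 + 23*a^4 + 4*a^3 + 70*a^2 + 33*a + 24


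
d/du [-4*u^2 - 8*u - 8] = -8*u - 8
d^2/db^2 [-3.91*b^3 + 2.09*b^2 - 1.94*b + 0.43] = 4.18 - 23.46*b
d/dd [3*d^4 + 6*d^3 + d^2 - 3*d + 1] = 12*d^3 + 18*d^2 + 2*d - 3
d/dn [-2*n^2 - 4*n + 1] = -4*n - 4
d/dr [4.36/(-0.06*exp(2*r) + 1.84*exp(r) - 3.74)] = (0.5232*exp(r) - 8.0224)*exp(r)/(0.06*exp(2*r) - 1.84*exp(r) + 3.74)^2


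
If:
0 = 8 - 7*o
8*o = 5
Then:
No Solution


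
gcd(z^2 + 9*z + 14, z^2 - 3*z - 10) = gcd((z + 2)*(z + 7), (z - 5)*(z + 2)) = z + 2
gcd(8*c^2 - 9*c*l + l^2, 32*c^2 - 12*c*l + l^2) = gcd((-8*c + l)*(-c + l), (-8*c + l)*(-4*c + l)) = 8*c - l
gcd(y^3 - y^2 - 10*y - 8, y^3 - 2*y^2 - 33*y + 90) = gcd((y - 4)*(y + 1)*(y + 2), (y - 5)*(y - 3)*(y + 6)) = 1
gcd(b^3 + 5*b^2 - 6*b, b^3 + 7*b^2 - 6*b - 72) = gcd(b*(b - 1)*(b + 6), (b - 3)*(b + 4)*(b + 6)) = b + 6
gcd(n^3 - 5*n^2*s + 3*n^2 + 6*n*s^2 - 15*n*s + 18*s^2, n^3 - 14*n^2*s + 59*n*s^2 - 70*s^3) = -n + 2*s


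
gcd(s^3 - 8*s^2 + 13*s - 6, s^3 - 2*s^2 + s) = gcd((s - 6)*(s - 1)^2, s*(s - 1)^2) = s^2 - 2*s + 1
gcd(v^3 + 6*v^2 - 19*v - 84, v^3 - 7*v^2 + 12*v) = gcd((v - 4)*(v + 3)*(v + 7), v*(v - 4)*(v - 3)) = v - 4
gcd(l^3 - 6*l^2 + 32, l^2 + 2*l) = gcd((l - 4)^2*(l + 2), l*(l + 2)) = l + 2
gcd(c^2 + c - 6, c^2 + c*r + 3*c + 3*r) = c + 3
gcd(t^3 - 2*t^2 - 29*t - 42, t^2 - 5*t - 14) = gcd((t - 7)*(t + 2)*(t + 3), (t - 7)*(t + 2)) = t^2 - 5*t - 14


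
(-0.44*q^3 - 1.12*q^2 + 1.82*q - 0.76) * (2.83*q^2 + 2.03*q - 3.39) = -1.2452*q^5 - 4.0628*q^4 + 4.3686*q^3 + 5.3406*q^2 - 7.7126*q + 2.5764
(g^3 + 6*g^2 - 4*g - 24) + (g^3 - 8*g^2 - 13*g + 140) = 2*g^3 - 2*g^2 - 17*g + 116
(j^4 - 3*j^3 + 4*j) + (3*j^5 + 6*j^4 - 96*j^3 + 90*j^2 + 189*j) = 3*j^5 + 7*j^4 - 99*j^3 + 90*j^2 + 193*j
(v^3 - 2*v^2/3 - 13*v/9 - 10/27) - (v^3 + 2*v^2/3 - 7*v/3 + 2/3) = -4*v^2/3 + 8*v/9 - 28/27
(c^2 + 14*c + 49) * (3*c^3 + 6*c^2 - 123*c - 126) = 3*c^5 + 48*c^4 + 108*c^3 - 1554*c^2 - 7791*c - 6174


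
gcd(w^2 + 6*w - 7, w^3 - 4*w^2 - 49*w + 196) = w + 7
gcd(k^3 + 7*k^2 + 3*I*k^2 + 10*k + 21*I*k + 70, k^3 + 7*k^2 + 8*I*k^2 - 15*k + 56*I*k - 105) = k^2 + k*(7 + 5*I) + 35*I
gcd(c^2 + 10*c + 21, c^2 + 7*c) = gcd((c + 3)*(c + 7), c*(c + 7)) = c + 7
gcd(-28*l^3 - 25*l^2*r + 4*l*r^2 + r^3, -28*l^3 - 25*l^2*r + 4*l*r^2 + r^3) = -28*l^3 - 25*l^2*r + 4*l*r^2 + r^3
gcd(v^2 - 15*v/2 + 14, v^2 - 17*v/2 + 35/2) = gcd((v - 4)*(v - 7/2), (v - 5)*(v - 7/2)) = v - 7/2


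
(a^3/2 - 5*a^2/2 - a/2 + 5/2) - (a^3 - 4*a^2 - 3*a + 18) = -a^3/2 + 3*a^2/2 + 5*a/2 - 31/2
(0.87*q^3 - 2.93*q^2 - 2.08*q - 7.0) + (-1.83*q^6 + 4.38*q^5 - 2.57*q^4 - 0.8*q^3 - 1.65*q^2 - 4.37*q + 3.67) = -1.83*q^6 + 4.38*q^5 - 2.57*q^4 + 0.07*q^3 - 4.58*q^2 - 6.45*q - 3.33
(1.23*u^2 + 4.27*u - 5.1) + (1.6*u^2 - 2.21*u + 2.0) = 2.83*u^2 + 2.06*u - 3.1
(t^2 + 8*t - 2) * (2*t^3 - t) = 2*t^5 + 16*t^4 - 5*t^3 - 8*t^2 + 2*t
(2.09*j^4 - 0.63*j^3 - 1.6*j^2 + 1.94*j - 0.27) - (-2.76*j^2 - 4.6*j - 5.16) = 2.09*j^4 - 0.63*j^3 + 1.16*j^2 + 6.54*j + 4.89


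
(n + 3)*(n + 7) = n^2 + 10*n + 21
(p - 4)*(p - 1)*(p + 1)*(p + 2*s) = p^4 + 2*p^3*s - 4*p^3 - 8*p^2*s - p^2 - 2*p*s + 4*p + 8*s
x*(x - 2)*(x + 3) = x^3 + x^2 - 6*x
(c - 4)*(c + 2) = c^2 - 2*c - 8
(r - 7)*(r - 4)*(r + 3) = r^3 - 8*r^2 - 5*r + 84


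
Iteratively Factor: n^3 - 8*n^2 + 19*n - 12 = (n - 3)*(n^2 - 5*n + 4) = (n - 4)*(n - 3)*(n - 1)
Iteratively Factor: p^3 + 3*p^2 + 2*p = (p)*(p^2 + 3*p + 2) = p*(p + 1)*(p + 2)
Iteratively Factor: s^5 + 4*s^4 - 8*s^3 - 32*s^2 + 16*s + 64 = (s + 4)*(s^4 - 8*s^2 + 16) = (s + 2)*(s + 4)*(s^3 - 2*s^2 - 4*s + 8) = (s - 2)*(s + 2)*(s + 4)*(s^2 - 4) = (s - 2)^2*(s + 2)*(s + 4)*(s + 2)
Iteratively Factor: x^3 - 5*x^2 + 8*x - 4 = (x - 2)*(x^2 - 3*x + 2) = (x - 2)^2*(x - 1)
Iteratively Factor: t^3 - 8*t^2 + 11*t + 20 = (t - 4)*(t^2 - 4*t - 5) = (t - 4)*(t + 1)*(t - 5)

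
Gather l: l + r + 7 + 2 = l + r + 9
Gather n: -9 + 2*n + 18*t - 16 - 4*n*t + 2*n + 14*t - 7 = n*(4 - 4*t) + 32*t - 32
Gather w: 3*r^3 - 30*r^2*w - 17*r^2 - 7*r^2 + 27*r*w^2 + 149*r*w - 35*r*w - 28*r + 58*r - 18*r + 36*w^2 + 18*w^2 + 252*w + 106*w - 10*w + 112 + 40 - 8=3*r^3 - 24*r^2 + 12*r + w^2*(27*r + 54) + w*(-30*r^2 + 114*r + 348) + 144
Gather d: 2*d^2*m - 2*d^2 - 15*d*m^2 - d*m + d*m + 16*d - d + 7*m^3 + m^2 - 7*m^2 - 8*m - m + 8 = d^2*(2*m - 2) + d*(15 - 15*m^2) + 7*m^3 - 6*m^2 - 9*m + 8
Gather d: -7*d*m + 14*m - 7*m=-7*d*m + 7*m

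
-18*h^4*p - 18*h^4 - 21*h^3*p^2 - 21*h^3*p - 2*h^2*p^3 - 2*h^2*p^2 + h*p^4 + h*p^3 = (-6*h + p)*(h + p)*(3*h + p)*(h*p + h)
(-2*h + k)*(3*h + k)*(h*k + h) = -6*h^3*k - 6*h^3 + h^2*k^2 + h^2*k + h*k^3 + h*k^2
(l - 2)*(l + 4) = l^2 + 2*l - 8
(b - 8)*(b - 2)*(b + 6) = b^3 - 4*b^2 - 44*b + 96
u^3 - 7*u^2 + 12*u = u*(u - 4)*(u - 3)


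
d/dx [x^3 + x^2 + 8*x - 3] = 3*x^2 + 2*x + 8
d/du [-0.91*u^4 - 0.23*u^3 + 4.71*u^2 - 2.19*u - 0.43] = -3.64*u^3 - 0.69*u^2 + 9.42*u - 2.19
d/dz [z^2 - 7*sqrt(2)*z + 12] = 2*z - 7*sqrt(2)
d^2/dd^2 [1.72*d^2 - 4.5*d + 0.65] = 3.44000000000000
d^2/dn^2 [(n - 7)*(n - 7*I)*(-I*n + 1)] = -6*I*n - 12 + 14*I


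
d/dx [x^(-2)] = -2/x^3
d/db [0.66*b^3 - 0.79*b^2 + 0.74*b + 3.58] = 1.98*b^2 - 1.58*b + 0.74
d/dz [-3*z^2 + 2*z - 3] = 2 - 6*z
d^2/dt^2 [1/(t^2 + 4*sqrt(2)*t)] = 2*(-t*(t + 4*sqrt(2)) + 4*(t + 2*sqrt(2))^2)/(t^3*(t + 4*sqrt(2))^3)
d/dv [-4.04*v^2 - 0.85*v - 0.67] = -8.08*v - 0.85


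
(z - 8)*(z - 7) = z^2 - 15*z + 56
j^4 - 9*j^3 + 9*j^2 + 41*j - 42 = (j - 7)*(j - 3)*(j - 1)*(j + 2)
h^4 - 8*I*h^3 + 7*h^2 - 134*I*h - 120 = (h - 6*I)*(h - 5*I)*(h - I)*(h + 4*I)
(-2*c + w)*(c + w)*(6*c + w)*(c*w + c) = -12*c^4*w - 12*c^4 - 8*c^3*w^2 - 8*c^3*w + 5*c^2*w^3 + 5*c^2*w^2 + c*w^4 + c*w^3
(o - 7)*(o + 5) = o^2 - 2*o - 35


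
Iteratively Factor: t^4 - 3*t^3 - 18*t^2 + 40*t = (t + 4)*(t^3 - 7*t^2 + 10*t) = t*(t + 4)*(t^2 - 7*t + 10) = t*(t - 2)*(t + 4)*(t - 5)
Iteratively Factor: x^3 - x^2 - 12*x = (x + 3)*(x^2 - 4*x) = (x - 4)*(x + 3)*(x)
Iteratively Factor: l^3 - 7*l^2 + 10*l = (l - 2)*(l^2 - 5*l) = (l - 5)*(l - 2)*(l)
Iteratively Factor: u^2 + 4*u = (u)*(u + 4)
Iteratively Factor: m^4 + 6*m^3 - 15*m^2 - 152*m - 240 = (m + 4)*(m^3 + 2*m^2 - 23*m - 60) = (m + 3)*(m + 4)*(m^2 - m - 20) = (m + 3)*(m + 4)^2*(m - 5)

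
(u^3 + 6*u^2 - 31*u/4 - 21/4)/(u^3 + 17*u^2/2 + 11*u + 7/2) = (u - 3/2)/(u + 1)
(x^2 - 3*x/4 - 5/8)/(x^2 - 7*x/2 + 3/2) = (8*x^2 - 6*x - 5)/(4*(2*x^2 - 7*x + 3))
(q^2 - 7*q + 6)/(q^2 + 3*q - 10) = (q^2 - 7*q + 6)/(q^2 + 3*q - 10)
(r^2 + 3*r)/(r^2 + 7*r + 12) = r/(r + 4)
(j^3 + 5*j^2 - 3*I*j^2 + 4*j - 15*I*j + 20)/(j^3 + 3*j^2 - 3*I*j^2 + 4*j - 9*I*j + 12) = (j + 5)/(j + 3)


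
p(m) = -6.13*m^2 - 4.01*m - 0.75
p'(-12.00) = 143.11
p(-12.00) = -835.35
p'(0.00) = -4.01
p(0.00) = -0.75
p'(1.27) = -19.58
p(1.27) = -15.73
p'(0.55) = -10.75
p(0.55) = -4.81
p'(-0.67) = 4.20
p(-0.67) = -0.82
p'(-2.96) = 32.28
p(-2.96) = -42.59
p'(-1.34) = 12.42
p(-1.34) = -6.38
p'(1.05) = -16.88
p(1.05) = -11.72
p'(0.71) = -12.71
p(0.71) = -6.69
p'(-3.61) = 40.25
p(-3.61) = -66.16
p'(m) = -12.26*m - 4.01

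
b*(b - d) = b^2 - b*d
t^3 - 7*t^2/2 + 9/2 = (t - 3)*(t - 3/2)*(t + 1)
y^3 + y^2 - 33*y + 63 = (y - 3)^2*(y + 7)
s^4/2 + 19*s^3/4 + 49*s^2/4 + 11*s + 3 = (s/2 + 1/2)*(s + 1/2)*(s + 2)*(s + 6)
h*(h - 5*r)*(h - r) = h^3 - 6*h^2*r + 5*h*r^2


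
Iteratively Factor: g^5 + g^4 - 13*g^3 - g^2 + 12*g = (g)*(g^4 + g^3 - 13*g^2 - g + 12) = g*(g + 1)*(g^3 - 13*g + 12) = g*(g - 1)*(g + 1)*(g^2 + g - 12) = g*(g - 3)*(g - 1)*(g + 1)*(g + 4)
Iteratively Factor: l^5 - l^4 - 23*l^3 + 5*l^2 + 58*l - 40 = (l + 2)*(l^4 - 3*l^3 - 17*l^2 + 39*l - 20) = (l - 1)*(l + 2)*(l^3 - 2*l^2 - 19*l + 20) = (l - 5)*(l - 1)*(l + 2)*(l^2 + 3*l - 4) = (l - 5)*(l - 1)^2*(l + 2)*(l + 4)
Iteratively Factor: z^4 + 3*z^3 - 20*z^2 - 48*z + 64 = (z - 1)*(z^3 + 4*z^2 - 16*z - 64) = (z - 4)*(z - 1)*(z^2 + 8*z + 16) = (z - 4)*(z - 1)*(z + 4)*(z + 4)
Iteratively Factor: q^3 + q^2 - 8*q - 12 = (q - 3)*(q^2 + 4*q + 4) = (q - 3)*(q + 2)*(q + 2)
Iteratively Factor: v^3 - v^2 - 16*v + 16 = (v + 4)*(v^2 - 5*v + 4) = (v - 1)*(v + 4)*(v - 4)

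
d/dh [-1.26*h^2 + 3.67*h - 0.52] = 3.67 - 2.52*h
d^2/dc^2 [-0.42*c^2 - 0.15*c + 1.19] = -0.840000000000000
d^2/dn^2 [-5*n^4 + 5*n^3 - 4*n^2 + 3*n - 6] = -60*n^2 + 30*n - 8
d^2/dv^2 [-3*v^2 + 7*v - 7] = -6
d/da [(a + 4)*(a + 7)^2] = 3*(a + 5)*(a + 7)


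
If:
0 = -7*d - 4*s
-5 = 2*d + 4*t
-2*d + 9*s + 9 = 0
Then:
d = 36/71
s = -63/71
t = -427/284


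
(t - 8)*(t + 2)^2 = t^3 - 4*t^2 - 28*t - 32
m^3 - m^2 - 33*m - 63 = (m - 7)*(m + 3)^2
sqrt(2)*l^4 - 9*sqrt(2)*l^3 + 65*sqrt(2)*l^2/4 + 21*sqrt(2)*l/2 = l*(l - 6)*(l - 7/2)*(sqrt(2)*l + sqrt(2)/2)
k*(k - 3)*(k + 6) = k^3 + 3*k^2 - 18*k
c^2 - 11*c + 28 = (c - 7)*(c - 4)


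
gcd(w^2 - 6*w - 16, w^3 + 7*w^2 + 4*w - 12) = w + 2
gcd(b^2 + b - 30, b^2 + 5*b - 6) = b + 6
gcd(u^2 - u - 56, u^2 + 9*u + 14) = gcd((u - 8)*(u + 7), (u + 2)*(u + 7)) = u + 7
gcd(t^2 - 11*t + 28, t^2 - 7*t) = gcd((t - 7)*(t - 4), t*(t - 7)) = t - 7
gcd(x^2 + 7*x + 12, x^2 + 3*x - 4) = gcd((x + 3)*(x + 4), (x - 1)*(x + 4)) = x + 4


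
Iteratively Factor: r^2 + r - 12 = (r - 3)*(r + 4)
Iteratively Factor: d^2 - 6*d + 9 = (d - 3)*(d - 3)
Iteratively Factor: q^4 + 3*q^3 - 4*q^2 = (q - 1)*(q^3 + 4*q^2) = q*(q - 1)*(q^2 + 4*q) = q*(q - 1)*(q + 4)*(q)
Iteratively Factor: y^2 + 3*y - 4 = (y - 1)*(y + 4)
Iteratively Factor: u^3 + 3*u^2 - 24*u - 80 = (u + 4)*(u^2 - u - 20) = (u + 4)^2*(u - 5)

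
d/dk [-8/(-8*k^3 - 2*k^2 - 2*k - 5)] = 16*(-12*k^2 - 2*k - 1)/(8*k^3 + 2*k^2 + 2*k + 5)^2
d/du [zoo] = 0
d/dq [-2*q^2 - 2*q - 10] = -4*q - 2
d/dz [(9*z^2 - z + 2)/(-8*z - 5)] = 3*(-24*z^2 - 30*z + 7)/(64*z^2 + 80*z + 25)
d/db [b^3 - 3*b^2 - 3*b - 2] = 3*b^2 - 6*b - 3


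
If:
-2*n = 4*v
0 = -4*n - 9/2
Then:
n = -9/8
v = 9/16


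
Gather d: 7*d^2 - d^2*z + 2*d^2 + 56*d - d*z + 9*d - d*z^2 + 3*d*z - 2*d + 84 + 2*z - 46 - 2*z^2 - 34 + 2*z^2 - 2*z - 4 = d^2*(9 - z) + d*(-z^2 + 2*z + 63)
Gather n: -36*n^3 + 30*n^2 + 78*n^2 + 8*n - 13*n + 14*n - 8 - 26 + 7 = -36*n^3 + 108*n^2 + 9*n - 27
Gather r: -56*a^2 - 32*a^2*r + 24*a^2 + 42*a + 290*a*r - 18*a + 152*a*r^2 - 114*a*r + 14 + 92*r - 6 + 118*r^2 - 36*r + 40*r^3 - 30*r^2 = -32*a^2 + 24*a + 40*r^3 + r^2*(152*a + 88) + r*(-32*a^2 + 176*a + 56) + 8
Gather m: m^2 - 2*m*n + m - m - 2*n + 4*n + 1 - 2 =m^2 - 2*m*n + 2*n - 1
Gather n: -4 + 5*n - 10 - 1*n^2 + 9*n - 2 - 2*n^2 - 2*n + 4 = -3*n^2 + 12*n - 12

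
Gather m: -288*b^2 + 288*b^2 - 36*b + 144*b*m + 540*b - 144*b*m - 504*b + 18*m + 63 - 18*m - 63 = 0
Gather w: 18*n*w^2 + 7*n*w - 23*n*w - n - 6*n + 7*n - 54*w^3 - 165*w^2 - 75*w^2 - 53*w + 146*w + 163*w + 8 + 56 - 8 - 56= -54*w^3 + w^2*(18*n - 240) + w*(256 - 16*n)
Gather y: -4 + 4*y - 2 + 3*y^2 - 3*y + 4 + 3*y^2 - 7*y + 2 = 6*y^2 - 6*y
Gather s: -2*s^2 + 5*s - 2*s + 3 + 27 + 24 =-2*s^2 + 3*s + 54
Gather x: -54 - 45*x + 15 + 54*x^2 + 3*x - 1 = 54*x^2 - 42*x - 40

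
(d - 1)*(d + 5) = d^2 + 4*d - 5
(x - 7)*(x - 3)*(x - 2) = x^3 - 12*x^2 + 41*x - 42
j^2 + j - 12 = (j - 3)*(j + 4)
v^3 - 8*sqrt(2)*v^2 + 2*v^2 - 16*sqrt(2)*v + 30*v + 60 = (v + 2)*(v - 5*sqrt(2))*(v - 3*sqrt(2))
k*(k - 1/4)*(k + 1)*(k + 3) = k^4 + 15*k^3/4 + 2*k^2 - 3*k/4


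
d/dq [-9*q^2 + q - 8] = 1 - 18*q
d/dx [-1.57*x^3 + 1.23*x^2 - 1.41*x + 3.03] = -4.71*x^2 + 2.46*x - 1.41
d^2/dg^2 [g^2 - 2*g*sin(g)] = 2*g*sin(g) - 4*cos(g) + 2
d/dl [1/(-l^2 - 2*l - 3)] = 2*(l + 1)/(l^2 + 2*l + 3)^2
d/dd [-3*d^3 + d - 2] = 1 - 9*d^2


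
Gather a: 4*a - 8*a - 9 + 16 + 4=11 - 4*a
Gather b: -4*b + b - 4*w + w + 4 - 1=-3*b - 3*w + 3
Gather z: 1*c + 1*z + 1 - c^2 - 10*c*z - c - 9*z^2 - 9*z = -c^2 - 9*z^2 + z*(-10*c - 8) + 1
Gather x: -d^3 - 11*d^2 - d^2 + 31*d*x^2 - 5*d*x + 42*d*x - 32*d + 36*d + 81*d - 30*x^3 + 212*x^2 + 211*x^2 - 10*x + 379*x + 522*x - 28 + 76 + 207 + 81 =-d^3 - 12*d^2 + 85*d - 30*x^3 + x^2*(31*d + 423) + x*(37*d + 891) + 336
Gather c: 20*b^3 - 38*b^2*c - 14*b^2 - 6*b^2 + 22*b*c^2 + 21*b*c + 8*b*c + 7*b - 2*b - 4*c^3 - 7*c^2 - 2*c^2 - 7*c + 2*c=20*b^3 - 20*b^2 + 5*b - 4*c^3 + c^2*(22*b - 9) + c*(-38*b^2 + 29*b - 5)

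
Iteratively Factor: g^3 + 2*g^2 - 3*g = (g + 3)*(g^2 - g) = (g - 1)*(g + 3)*(g)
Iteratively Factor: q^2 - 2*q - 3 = (q + 1)*(q - 3)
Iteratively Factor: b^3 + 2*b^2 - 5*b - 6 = (b - 2)*(b^2 + 4*b + 3) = (b - 2)*(b + 3)*(b + 1)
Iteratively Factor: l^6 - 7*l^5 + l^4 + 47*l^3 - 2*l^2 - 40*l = (l + 1)*(l^5 - 8*l^4 + 9*l^3 + 38*l^2 - 40*l) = (l - 5)*(l + 1)*(l^4 - 3*l^3 - 6*l^2 + 8*l) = (l - 5)*(l + 1)*(l + 2)*(l^3 - 5*l^2 + 4*l) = (l - 5)*(l - 1)*(l + 1)*(l + 2)*(l^2 - 4*l) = (l - 5)*(l - 4)*(l - 1)*(l + 1)*(l + 2)*(l)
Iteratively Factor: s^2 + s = (s + 1)*(s)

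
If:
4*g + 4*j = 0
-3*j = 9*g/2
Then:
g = 0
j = 0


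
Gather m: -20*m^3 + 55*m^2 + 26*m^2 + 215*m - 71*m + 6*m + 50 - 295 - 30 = -20*m^3 + 81*m^2 + 150*m - 275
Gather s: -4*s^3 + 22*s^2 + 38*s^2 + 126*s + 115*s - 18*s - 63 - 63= -4*s^3 + 60*s^2 + 223*s - 126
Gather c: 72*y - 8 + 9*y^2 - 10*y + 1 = 9*y^2 + 62*y - 7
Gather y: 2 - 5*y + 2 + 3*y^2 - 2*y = 3*y^2 - 7*y + 4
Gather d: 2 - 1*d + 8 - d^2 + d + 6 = 16 - d^2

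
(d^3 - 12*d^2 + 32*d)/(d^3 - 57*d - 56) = d*(d - 4)/(d^2 + 8*d + 7)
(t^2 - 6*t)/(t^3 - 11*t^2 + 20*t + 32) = t*(t - 6)/(t^3 - 11*t^2 + 20*t + 32)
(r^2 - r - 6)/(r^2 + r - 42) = (r^2 - r - 6)/(r^2 + r - 42)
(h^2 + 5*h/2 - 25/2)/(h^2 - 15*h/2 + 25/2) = (h + 5)/(h - 5)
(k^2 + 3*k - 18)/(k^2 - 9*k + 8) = (k^2 + 3*k - 18)/(k^2 - 9*k + 8)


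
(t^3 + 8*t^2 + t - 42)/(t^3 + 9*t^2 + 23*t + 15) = (t^2 + 5*t - 14)/(t^2 + 6*t + 5)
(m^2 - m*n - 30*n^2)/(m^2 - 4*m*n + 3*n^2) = (m^2 - m*n - 30*n^2)/(m^2 - 4*m*n + 3*n^2)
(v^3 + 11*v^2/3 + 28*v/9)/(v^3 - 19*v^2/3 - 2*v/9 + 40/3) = v*(3*v + 7)/(3*v^2 - 23*v + 30)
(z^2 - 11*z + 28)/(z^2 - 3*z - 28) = (z - 4)/(z + 4)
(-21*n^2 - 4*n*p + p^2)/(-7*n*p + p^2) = (3*n + p)/p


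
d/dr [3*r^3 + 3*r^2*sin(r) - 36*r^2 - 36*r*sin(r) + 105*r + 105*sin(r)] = 3*r^2*cos(r) + 9*r^2 + 6*r*sin(r) - 36*r*cos(r) - 72*r - 36*sin(r) + 105*cos(r) + 105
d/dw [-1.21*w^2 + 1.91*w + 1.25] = 1.91 - 2.42*w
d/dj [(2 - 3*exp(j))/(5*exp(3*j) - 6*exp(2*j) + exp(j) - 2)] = ((3*exp(j) - 2)*(15*exp(2*j) - 12*exp(j) + 1) - 15*exp(3*j) + 18*exp(2*j) - 3*exp(j) + 6)*exp(j)/(5*exp(3*j) - 6*exp(2*j) + exp(j) - 2)^2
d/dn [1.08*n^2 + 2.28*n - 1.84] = 2.16*n + 2.28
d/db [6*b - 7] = 6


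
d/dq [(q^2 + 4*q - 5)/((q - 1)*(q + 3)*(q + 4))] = (-q^2 - 10*q - 23)/(q^4 + 14*q^3 + 73*q^2 + 168*q + 144)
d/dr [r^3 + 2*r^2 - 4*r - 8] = 3*r^2 + 4*r - 4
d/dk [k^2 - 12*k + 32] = 2*k - 12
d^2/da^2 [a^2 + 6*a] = 2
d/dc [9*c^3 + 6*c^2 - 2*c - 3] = 27*c^2 + 12*c - 2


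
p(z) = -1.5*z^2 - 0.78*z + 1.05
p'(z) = -3.0*z - 0.78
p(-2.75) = -8.15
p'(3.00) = -9.78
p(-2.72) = -7.93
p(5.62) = -50.71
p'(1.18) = -4.32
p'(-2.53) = 6.81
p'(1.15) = -4.23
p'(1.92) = -6.54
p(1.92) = -5.98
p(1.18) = -1.96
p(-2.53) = -6.58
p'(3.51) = -11.31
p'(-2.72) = 7.38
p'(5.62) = -17.64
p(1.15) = -1.83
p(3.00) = -14.79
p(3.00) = -14.79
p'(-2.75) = 7.47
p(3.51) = -20.17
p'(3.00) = -9.78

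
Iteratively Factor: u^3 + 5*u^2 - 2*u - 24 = (u + 4)*(u^2 + u - 6) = (u + 3)*(u + 4)*(u - 2)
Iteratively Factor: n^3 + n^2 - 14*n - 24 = (n + 2)*(n^2 - n - 12) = (n + 2)*(n + 3)*(n - 4)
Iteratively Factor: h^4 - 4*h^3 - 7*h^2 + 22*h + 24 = (h + 2)*(h^3 - 6*h^2 + 5*h + 12) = (h - 4)*(h + 2)*(h^2 - 2*h - 3) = (h - 4)*(h + 1)*(h + 2)*(h - 3)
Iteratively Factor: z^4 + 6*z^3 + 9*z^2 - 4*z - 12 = (z + 2)*(z^3 + 4*z^2 + z - 6) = (z - 1)*(z + 2)*(z^2 + 5*z + 6) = (z - 1)*(z + 2)*(z + 3)*(z + 2)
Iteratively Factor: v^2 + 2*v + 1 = (v + 1)*(v + 1)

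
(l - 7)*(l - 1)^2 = l^3 - 9*l^2 + 15*l - 7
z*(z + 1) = z^2 + z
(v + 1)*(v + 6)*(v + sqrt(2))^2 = v^4 + 2*sqrt(2)*v^3 + 7*v^3 + 8*v^2 + 14*sqrt(2)*v^2 + 14*v + 12*sqrt(2)*v + 12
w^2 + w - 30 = (w - 5)*(w + 6)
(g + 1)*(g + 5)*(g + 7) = g^3 + 13*g^2 + 47*g + 35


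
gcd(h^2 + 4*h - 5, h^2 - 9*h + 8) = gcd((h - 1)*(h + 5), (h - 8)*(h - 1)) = h - 1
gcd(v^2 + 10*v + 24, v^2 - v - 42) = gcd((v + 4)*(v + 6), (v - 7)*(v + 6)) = v + 6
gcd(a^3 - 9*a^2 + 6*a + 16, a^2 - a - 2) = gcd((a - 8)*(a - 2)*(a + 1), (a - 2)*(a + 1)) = a^2 - a - 2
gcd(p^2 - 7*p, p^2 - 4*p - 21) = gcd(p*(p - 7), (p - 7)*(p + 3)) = p - 7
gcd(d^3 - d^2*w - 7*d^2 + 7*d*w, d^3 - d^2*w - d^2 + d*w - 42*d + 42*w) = -d^2 + d*w + 7*d - 7*w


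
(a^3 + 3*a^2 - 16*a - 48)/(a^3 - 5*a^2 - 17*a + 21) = (a^2 - 16)/(a^2 - 8*a + 7)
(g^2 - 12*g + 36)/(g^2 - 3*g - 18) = (g - 6)/(g + 3)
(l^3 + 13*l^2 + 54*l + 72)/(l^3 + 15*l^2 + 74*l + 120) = (l + 3)/(l + 5)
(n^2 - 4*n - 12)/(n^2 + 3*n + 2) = (n - 6)/(n + 1)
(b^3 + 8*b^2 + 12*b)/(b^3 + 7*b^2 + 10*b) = (b + 6)/(b + 5)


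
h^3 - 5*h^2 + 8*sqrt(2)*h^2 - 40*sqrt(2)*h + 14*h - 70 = (h - 5)*(h + sqrt(2))*(h + 7*sqrt(2))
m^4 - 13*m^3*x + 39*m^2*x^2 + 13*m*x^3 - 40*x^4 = (m - 8*x)*(m - 5*x)*(m - x)*(m + x)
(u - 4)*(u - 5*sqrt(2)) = u^2 - 5*sqrt(2)*u - 4*u + 20*sqrt(2)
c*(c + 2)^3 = c^4 + 6*c^3 + 12*c^2 + 8*c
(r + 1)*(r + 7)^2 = r^3 + 15*r^2 + 63*r + 49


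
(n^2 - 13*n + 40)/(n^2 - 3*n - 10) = (n - 8)/(n + 2)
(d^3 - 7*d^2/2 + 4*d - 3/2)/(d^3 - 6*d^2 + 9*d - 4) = (d - 3/2)/(d - 4)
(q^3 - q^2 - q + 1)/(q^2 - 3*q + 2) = (q^2 - 1)/(q - 2)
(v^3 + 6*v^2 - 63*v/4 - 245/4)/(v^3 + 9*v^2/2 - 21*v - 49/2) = (v + 5/2)/(v + 1)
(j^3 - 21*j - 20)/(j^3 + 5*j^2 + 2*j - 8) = (j^2 - 4*j - 5)/(j^2 + j - 2)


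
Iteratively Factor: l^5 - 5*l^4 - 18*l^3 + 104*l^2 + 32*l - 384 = (l - 3)*(l^4 - 2*l^3 - 24*l^2 + 32*l + 128) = (l - 3)*(l + 4)*(l^3 - 6*l^2 + 32) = (l - 4)*(l - 3)*(l + 4)*(l^2 - 2*l - 8) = (l - 4)^2*(l - 3)*(l + 4)*(l + 2)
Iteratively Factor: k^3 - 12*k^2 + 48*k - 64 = (k - 4)*(k^2 - 8*k + 16) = (k - 4)^2*(k - 4)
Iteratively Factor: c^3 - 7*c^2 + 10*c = (c - 2)*(c^2 - 5*c) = c*(c - 2)*(c - 5)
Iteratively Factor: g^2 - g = (g - 1)*(g)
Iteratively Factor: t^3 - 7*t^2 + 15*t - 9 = (t - 3)*(t^2 - 4*t + 3) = (t - 3)*(t - 1)*(t - 3)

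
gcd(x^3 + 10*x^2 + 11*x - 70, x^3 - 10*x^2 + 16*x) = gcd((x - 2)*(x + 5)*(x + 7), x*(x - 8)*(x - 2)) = x - 2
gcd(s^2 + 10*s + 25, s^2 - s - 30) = s + 5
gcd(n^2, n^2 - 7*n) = n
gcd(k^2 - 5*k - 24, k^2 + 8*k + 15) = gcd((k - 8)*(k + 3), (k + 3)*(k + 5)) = k + 3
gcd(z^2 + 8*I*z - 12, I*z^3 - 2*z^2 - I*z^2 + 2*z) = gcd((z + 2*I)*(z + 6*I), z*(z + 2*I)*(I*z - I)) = z + 2*I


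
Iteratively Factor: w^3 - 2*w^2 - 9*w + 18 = (w + 3)*(w^2 - 5*w + 6) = (w - 2)*(w + 3)*(w - 3)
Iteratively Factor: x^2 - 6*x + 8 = (x - 4)*(x - 2)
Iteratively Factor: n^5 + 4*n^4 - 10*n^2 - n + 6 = (n + 1)*(n^4 + 3*n^3 - 3*n^2 - 7*n + 6) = (n + 1)*(n + 3)*(n^3 - 3*n + 2) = (n + 1)*(n + 2)*(n + 3)*(n^2 - 2*n + 1) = (n - 1)*(n + 1)*(n + 2)*(n + 3)*(n - 1)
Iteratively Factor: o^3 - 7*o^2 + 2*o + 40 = (o + 2)*(o^2 - 9*o + 20) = (o - 5)*(o + 2)*(o - 4)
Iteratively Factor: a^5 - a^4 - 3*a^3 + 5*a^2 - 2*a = (a)*(a^4 - a^3 - 3*a^2 + 5*a - 2) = a*(a - 1)*(a^3 - 3*a + 2) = a*(a - 1)*(a + 2)*(a^2 - 2*a + 1) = a*(a - 1)^2*(a + 2)*(a - 1)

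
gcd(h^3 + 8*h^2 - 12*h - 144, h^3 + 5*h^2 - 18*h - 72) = h^2 + 2*h - 24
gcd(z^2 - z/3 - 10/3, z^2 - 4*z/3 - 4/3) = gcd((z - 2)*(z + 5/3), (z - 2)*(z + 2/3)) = z - 2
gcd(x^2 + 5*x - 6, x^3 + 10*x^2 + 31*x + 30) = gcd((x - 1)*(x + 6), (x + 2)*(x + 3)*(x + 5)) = 1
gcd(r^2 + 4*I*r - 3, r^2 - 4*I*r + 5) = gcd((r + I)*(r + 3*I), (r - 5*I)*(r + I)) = r + I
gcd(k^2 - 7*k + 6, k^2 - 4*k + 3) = k - 1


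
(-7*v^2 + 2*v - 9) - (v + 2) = -7*v^2 + v - 11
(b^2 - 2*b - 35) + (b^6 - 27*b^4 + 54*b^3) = b^6 - 27*b^4 + 54*b^3 + b^2 - 2*b - 35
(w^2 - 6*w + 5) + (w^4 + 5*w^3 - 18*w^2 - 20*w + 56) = w^4 + 5*w^3 - 17*w^2 - 26*w + 61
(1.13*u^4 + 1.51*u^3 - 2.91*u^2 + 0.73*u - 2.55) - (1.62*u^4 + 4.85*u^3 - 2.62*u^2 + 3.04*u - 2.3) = -0.49*u^4 - 3.34*u^3 - 0.29*u^2 - 2.31*u - 0.25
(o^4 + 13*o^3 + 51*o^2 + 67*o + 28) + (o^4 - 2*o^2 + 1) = 2*o^4 + 13*o^3 + 49*o^2 + 67*o + 29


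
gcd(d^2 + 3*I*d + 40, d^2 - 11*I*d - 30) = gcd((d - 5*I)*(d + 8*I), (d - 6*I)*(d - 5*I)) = d - 5*I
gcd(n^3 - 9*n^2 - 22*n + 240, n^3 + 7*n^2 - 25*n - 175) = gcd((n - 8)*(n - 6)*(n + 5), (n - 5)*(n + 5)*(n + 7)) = n + 5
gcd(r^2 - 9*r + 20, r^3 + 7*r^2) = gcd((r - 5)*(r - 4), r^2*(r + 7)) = 1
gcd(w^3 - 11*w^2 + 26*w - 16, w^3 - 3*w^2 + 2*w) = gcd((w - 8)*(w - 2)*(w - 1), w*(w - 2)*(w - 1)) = w^2 - 3*w + 2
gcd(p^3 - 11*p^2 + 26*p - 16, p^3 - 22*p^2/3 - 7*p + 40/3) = p^2 - 9*p + 8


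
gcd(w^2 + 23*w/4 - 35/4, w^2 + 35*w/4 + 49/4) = w + 7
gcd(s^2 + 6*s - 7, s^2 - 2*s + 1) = s - 1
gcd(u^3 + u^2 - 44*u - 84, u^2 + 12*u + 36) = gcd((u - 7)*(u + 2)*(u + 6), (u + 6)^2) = u + 6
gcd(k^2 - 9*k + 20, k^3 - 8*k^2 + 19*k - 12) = k - 4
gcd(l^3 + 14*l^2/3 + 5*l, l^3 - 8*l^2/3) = l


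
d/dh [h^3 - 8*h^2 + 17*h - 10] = 3*h^2 - 16*h + 17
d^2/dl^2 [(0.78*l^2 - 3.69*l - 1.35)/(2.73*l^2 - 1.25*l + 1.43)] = (-49.678902*l^3 - 78.638742*l^2 + 114.073596*l - 3.679926)/(20.346417*l^6 - 27.948375*l^5 + 44.769816*l^4 - 31.232375*l^3 + 23.450856*l^2 - 7.668375*l + 2.924207)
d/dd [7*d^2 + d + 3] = 14*d + 1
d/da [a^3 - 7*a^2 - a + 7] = 3*a^2 - 14*a - 1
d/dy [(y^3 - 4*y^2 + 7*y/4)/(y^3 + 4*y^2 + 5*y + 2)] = (16*y^3 - 3*y^2 - 39*y + 7)/(2*(y^5 + 7*y^4 + 19*y^3 + 25*y^2 + 16*y + 4))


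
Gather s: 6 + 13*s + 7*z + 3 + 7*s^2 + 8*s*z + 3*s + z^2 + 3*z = 7*s^2 + s*(8*z + 16) + z^2 + 10*z + 9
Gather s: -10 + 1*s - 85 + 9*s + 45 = 10*s - 50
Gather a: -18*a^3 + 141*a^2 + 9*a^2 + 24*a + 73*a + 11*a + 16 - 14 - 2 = -18*a^3 + 150*a^2 + 108*a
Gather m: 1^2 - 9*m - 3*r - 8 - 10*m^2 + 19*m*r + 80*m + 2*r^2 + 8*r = -10*m^2 + m*(19*r + 71) + 2*r^2 + 5*r - 7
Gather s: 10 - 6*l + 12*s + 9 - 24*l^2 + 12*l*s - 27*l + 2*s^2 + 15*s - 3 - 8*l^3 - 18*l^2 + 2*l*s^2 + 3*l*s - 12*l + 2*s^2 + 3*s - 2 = -8*l^3 - 42*l^2 - 45*l + s^2*(2*l + 4) + s*(15*l + 30) + 14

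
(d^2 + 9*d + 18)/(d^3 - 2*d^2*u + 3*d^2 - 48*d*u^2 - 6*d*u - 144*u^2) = (-d - 6)/(-d^2 + 2*d*u + 48*u^2)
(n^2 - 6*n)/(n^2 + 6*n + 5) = n*(n - 6)/(n^2 + 6*n + 5)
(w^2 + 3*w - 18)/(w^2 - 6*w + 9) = (w + 6)/(w - 3)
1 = 1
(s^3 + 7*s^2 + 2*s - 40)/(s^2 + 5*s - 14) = (s^2 + 9*s + 20)/(s + 7)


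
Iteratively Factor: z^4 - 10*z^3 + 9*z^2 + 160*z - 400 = (z - 5)*(z^3 - 5*z^2 - 16*z + 80) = (z - 5)*(z - 4)*(z^2 - z - 20) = (z - 5)*(z - 4)*(z + 4)*(z - 5)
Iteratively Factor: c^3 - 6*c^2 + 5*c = (c - 5)*(c^2 - c) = c*(c - 5)*(c - 1)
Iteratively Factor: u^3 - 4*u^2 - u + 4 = (u + 1)*(u^2 - 5*u + 4) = (u - 4)*(u + 1)*(u - 1)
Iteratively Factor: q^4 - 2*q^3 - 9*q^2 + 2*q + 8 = (q - 1)*(q^3 - q^2 - 10*q - 8) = (q - 1)*(q + 1)*(q^2 - 2*q - 8) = (q - 4)*(q - 1)*(q + 1)*(q + 2)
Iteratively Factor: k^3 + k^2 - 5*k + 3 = (k - 1)*(k^2 + 2*k - 3) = (k - 1)^2*(k + 3)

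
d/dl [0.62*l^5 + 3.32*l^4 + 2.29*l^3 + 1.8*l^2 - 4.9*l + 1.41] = 3.1*l^4 + 13.28*l^3 + 6.87*l^2 + 3.6*l - 4.9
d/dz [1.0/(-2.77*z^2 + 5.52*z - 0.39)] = (5.54*z - 5.52)/(2.77*z^2 - 5.52*z + 0.39)^2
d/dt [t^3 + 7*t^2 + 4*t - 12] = 3*t^2 + 14*t + 4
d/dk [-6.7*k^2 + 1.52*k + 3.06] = 1.52 - 13.4*k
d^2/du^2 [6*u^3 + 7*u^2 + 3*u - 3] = 36*u + 14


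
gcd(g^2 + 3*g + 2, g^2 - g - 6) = g + 2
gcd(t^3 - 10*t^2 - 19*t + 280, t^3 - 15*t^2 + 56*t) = t^2 - 15*t + 56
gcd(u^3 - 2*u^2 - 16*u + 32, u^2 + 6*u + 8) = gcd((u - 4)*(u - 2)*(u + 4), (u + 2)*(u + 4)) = u + 4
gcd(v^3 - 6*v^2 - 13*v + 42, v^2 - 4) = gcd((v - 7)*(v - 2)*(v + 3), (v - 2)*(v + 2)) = v - 2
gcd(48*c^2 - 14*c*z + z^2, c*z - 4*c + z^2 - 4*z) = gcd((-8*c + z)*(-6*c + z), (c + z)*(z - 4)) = 1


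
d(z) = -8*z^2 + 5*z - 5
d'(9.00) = -139.00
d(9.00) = -608.00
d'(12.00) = -187.00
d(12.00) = -1097.00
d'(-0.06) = 5.96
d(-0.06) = -5.33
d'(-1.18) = 23.88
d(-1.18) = -22.04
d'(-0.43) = 11.88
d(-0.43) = -8.63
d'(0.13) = 2.92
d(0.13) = -4.49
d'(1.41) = -17.56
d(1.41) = -13.85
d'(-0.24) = 8.84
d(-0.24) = -6.66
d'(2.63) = -37.08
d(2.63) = -47.19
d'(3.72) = -54.52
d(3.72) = -97.11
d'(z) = 5 - 16*z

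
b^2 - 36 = (b - 6)*(b + 6)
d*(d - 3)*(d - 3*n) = d^3 - 3*d^2*n - 3*d^2 + 9*d*n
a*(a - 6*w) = a^2 - 6*a*w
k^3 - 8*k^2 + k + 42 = (k - 7)*(k - 3)*(k + 2)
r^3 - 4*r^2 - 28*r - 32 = (r - 8)*(r + 2)^2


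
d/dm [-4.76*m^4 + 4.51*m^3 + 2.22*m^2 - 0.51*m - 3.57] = -19.04*m^3 + 13.53*m^2 + 4.44*m - 0.51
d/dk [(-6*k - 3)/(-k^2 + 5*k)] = 3*(-2*k^2 - 2*k + 5)/(k^2*(k^2 - 10*k + 25))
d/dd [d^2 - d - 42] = 2*d - 1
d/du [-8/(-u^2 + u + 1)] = 8*(1 - 2*u)/(-u^2 + u + 1)^2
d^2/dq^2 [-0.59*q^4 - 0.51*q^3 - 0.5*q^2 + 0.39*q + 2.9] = -7.08*q^2 - 3.06*q - 1.0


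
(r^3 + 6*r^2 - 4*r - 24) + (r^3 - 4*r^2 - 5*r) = 2*r^3 + 2*r^2 - 9*r - 24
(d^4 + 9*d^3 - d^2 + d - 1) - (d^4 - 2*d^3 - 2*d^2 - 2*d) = 11*d^3 + d^2 + 3*d - 1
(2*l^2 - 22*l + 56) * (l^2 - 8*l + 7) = 2*l^4 - 38*l^3 + 246*l^2 - 602*l + 392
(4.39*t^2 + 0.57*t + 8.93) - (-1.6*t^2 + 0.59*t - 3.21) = 5.99*t^2 - 0.02*t + 12.14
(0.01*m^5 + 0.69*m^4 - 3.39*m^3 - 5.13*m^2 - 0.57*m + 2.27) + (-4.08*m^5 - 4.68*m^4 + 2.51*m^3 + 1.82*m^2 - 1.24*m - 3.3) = -4.07*m^5 - 3.99*m^4 - 0.88*m^3 - 3.31*m^2 - 1.81*m - 1.03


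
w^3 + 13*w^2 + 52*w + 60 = (w + 2)*(w + 5)*(w + 6)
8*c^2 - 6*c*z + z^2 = (-4*c + z)*(-2*c + z)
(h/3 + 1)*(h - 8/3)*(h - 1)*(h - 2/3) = h^4/3 - 4*h^3/9 - 71*h^2/27 + 122*h/27 - 16/9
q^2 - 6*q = q*(q - 6)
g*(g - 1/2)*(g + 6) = g^3 + 11*g^2/2 - 3*g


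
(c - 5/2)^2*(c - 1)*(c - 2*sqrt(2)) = c^4 - 6*c^3 - 2*sqrt(2)*c^3 + 45*c^2/4 + 12*sqrt(2)*c^2 - 45*sqrt(2)*c/2 - 25*c/4 + 25*sqrt(2)/2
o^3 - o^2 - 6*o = o*(o - 3)*(o + 2)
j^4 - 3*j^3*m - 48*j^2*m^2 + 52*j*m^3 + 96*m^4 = (j - 8*m)*(j - 2*m)*(j + m)*(j + 6*m)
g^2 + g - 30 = (g - 5)*(g + 6)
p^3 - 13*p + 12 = (p - 3)*(p - 1)*(p + 4)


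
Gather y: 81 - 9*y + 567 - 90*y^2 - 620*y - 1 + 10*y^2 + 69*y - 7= -80*y^2 - 560*y + 640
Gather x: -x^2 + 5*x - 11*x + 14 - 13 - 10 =-x^2 - 6*x - 9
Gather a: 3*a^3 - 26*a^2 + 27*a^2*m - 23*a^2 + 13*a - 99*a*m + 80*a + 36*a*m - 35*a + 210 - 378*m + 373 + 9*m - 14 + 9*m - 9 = 3*a^3 + a^2*(27*m - 49) + a*(58 - 63*m) - 360*m + 560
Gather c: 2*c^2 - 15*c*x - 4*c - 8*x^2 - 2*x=2*c^2 + c*(-15*x - 4) - 8*x^2 - 2*x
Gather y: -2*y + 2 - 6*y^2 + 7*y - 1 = -6*y^2 + 5*y + 1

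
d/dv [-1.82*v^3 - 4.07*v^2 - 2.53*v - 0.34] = -5.46*v^2 - 8.14*v - 2.53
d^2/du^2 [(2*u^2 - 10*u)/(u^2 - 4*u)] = -4/(u^3 - 12*u^2 + 48*u - 64)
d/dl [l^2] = 2*l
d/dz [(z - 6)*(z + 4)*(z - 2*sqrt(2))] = 3*z^2 - 4*sqrt(2)*z - 4*z - 24 + 4*sqrt(2)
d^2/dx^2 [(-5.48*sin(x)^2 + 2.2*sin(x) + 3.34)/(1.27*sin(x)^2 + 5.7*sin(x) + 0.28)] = (1.06581410364015e-14*sin(x)^6 - 43.2181*sin(x)^5 + 164.627904*sin(x)^4 + 44.83358*sin(x)^3 - 54.5214120000001*sin(x)^2 + 145.5338*sin(x) + 206.776128)/(2.048383*sin(x)^6 + 27.58059*sin(x)^5 + 125.141736*sin(x)^4 + 197.35452*sin(x)^3 + 27.590304*sin(x)^2 + 1.34064*sin(x) + 0.021952)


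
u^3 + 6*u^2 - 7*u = u*(u - 1)*(u + 7)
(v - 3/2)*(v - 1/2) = v^2 - 2*v + 3/4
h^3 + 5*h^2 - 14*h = h*(h - 2)*(h + 7)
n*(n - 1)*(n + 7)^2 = n^4 + 13*n^3 + 35*n^2 - 49*n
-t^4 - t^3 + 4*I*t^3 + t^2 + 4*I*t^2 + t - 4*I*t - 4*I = (t + 1)*(t - 4*I)*(-I*t - I)*(-I*t + I)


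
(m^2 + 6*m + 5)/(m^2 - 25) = (m + 1)/(m - 5)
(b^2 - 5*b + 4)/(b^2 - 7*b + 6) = (b - 4)/(b - 6)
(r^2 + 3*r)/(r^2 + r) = (r + 3)/(r + 1)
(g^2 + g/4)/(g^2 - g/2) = (4*g + 1)/(2*(2*g - 1))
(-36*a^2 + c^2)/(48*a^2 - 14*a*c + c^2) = (-6*a - c)/(8*a - c)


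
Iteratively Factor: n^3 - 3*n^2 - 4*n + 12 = (n - 3)*(n^2 - 4) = (n - 3)*(n - 2)*(n + 2)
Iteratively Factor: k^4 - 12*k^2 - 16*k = (k + 2)*(k^3 - 2*k^2 - 8*k) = k*(k + 2)*(k^2 - 2*k - 8) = k*(k + 2)^2*(k - 4)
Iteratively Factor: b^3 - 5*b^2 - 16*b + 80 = (b - 4)*(b^2 - b - 20) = (b - 4)*(b + 4)*(b - 5)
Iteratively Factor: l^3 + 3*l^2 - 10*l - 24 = (l + 4)*(l^2 - l - 6) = (l - 3)*(l + 4)*(l + 2)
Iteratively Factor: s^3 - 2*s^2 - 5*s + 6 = (s + 2)*(s^2 - 4*s + 3) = (s - 1)*(s + 2)*(s - 3)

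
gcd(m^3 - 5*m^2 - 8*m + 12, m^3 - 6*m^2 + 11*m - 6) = m - 1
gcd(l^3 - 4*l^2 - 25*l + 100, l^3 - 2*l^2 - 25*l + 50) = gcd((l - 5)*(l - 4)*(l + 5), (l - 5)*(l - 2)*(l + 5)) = l^2 - 25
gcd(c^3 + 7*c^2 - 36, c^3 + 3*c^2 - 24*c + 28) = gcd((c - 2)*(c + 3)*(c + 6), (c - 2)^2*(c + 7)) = c - 2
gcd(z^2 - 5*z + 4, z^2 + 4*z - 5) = z - 1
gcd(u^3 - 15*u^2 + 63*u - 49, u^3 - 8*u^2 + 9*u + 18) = 1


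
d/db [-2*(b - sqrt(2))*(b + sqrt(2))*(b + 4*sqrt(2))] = -6*b^2 - 16*sqrt(2)*b + 4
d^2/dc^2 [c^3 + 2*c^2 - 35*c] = 6*c + 4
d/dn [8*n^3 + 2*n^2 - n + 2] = 24*n^2 + 4*n - 1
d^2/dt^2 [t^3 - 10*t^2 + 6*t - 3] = 6*t - 20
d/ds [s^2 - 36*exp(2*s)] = 2*s - 72*exp(2*s)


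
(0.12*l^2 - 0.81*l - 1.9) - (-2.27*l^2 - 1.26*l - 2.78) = 2.39*l^2 + 0.45*l + 0.88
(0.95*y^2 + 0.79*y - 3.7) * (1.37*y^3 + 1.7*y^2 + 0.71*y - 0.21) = 1.3015*y^5 + 2.6973*y^4 - 3.0515*y^3 - 5.9286*y^2 - 2.7929*y + 0.777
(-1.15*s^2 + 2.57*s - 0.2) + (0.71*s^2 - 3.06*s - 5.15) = -0.44*s^2 - 0.49*s - 5.35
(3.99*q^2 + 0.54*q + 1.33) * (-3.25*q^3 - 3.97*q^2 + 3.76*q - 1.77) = -12.9675*q^5 - 17.5953*q^4 + 8.5361*q^3 - 10.312*q^2 + 4.045*q - 2.3541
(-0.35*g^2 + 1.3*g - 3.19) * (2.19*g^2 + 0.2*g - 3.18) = -0.7665*g^4 + 2.777*g^3 - 5.6131*g^2 - 4.772*g + 10.1442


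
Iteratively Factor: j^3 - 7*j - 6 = (j + 1)*(j^2 - j - 6) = (j + 1)*(j + 2)*(j - 3)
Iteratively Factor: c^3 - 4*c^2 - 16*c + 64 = (c - 4)*(c^2 - 16) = (c - 4)^2*(c + 4)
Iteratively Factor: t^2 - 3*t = (t)*(t - 3)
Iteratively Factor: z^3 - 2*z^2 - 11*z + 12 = (z - 4)*(z^2 + 2*z - 3) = (z - 4)*(z + 3)*(z - 1)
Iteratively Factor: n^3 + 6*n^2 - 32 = (n + 4)*(n^2 + 2*n - 8) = (n + 4)^2*(n - 2)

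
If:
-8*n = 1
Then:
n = -1/8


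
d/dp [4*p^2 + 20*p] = 8*p + 20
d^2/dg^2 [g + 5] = 0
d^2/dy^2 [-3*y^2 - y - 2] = -6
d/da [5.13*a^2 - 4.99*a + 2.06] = 10.26*a - 4.99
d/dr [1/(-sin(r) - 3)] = cos(r)/(sin(r) + 3)^2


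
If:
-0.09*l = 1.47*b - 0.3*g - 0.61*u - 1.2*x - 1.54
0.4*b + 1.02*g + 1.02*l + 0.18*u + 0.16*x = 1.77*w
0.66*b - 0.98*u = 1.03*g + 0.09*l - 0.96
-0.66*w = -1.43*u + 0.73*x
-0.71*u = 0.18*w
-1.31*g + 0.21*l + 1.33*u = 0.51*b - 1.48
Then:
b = -0.06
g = 1.05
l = 0.99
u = -0.26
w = 1.01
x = -1.41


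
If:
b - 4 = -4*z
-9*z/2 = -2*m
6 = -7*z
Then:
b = 52/7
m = -27/14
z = -6/7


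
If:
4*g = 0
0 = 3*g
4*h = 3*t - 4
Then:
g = 0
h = 3*t/4 - 1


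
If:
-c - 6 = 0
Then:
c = -6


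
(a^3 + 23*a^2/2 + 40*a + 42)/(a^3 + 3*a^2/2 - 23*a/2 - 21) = (2*a^2 + 19*a + 42)/(2*a^2 - a - 21)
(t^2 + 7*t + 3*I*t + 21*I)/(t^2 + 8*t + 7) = (t + 3*I)/(t + 1)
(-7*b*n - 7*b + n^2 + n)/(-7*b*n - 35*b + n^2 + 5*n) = (n + 1)/(n + 5)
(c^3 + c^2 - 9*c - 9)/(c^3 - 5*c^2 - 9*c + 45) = (c + 1)/(c - 5)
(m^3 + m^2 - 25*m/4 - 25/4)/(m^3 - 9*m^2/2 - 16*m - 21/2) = (4*m^2 - 25)/(2*(2*m^2 - 11*m - 21))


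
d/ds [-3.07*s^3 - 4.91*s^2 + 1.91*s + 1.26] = -9.21*s^2 - 9.82*s + 1.91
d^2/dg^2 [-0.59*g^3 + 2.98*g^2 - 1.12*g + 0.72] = 5.96 - 3.54*g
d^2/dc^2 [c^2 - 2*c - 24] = 2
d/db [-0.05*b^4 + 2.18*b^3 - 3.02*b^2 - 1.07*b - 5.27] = -0.2*b^3 + 6.54*b^2 - 6.04*b - 1.07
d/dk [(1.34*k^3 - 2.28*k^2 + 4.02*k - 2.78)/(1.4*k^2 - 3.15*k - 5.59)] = (1.876*k^4 - 8.442*k^3 - 20.9178*k^2 + 33.2744*k - 31.2288)/(1.96*k^4 - 8.82*k^3 - 5.7295*k^2 + 35.217*k + 31.2481)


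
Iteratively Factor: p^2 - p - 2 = (p - 2)*(p + 1)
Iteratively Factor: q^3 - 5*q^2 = (q)*(q^2 - 5*q) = q*(q - 5)*(q)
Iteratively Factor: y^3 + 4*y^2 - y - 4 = (y + 1)*(y^2 + 3*y - 4) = (y - 1)*(y + 1)*(y + 4)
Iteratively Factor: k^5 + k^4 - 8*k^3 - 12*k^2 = (k + 2)*(k^4 - k^3 - 6*k^2) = k*(k + 2)*(k^3 - k^2 - 6*k) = k*(k - 3)*(k + 2)*(k^2 + 2*k) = k*(k - 3)*(k + 2)^2*(k)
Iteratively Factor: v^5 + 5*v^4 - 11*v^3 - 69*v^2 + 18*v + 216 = (v - 3)*(v^4 + 8*v^3 + 13*v^2 - 30*v - 72) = (v - 3)*(v - 2)*(v^3 + 10*v^2 + 33*v + 36) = (v - 3)*(v - 2)*(v + 4)*(v^2 + 6*v + 9) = (v - 3)*(v - 2)*(v + 3)*(v + 4)*(v + 3)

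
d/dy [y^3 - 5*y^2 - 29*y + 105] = 3*y^2 - 10*y - 29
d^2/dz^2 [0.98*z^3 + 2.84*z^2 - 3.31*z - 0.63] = 5.88*z + 5.68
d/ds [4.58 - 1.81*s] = -1.81000000000000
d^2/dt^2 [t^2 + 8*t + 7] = 2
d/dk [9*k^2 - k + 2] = 18*k - 1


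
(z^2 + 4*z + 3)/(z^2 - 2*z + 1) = (z^2 + 4*z + 3)/(z^2 - 2*z + 1)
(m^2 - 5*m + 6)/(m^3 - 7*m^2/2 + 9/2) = 2*(m - 2)/(2*m^2 - m - 3)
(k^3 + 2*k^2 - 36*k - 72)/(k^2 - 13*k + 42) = (k^2 + 8*k + 12)/(k - 7)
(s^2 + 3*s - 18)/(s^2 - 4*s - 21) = (-s^2 - 3*s + 18)/(-s^2 + 4*s + 21)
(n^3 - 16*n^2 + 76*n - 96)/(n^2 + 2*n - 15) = (n^3 - 16*n^2 + 76*n - 96)/(n^2 + 2*n - 15)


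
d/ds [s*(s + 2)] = 2*s + 2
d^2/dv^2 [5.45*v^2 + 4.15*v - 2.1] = 10.9000000000000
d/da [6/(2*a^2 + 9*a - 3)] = 6*(-4*a - 9)/(2*a^2 + 9*a - 3)^2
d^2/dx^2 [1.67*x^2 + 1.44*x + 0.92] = 3.34000000000000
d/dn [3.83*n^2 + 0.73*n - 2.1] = 7.66*n + 0.73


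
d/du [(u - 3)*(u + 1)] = 2*u - 2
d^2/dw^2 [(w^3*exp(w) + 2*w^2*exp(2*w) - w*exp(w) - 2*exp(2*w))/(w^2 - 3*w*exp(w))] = (w^2*(w - 3*exp(w))^2*(w^3 + 8*w^2*exp(w) + 6*w^2 + 16*w*exp(w) + 5*w - 4*exp(w) - 2) + w*(w - 3*exp(w))*(2*(3*w*exp(w) - 2*w + 3*exp(w))*(w^3 + 4*w^2*exp(w) + 3*w^2 + 4*w*exp(w) - w - 4*exp(w) - 1) + (3*w*exp(w) + 6*exp(w) - 2)*(w^3 + 2*w^2*exp(w) - w - 2*exp(w))) + 2*(3*w*exp(w) - 2*w + 3*exp(w))^2*(w^3 + 2*w^2*exp(w) - w - 2*exp(w)))*exp(w)/(w^3*(w - 3*exp(w))^3)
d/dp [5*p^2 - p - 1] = 10*p - 1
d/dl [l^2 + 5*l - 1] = 2*l + 5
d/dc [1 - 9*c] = -9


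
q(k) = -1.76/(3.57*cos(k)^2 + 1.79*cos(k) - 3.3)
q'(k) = -1.76*(7.14*sin(k)*cos(k) + 1.79*sin(k))/(3.57*cos(k)^2 + 1.79*cos(k) - 3.3)^2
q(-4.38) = 0.50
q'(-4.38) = 0.07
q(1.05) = 1.15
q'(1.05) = -3.50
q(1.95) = 0.51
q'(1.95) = 0.12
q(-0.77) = 10.06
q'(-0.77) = 276.75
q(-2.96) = 1.10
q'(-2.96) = -0.64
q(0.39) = -1.25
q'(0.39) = -2.83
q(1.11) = 0.98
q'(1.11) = -2.42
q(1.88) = 0.50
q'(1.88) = 0.05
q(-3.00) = 1.12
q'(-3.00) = -0.53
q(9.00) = 0.89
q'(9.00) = 0.88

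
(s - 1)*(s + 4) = s^2 + 3*s - 4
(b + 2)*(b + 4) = b^2 + 6*b + 8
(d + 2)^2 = d^2 + 4*d + 4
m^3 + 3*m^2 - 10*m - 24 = (m - 3)*(m + 2)*(m + 4)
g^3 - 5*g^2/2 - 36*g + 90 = (g - 6)*(g - 5/2)*(g + 6)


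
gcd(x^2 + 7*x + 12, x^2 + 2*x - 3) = x + 3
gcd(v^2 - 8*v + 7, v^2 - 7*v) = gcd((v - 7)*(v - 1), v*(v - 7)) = v - 7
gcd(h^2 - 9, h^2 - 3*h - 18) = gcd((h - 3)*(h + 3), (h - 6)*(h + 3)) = h + 3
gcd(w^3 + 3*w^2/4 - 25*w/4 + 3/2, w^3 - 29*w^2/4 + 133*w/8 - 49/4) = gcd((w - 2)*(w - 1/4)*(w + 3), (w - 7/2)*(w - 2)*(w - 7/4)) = w - 2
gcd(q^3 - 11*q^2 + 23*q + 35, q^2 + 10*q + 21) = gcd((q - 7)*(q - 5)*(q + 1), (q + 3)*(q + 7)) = 1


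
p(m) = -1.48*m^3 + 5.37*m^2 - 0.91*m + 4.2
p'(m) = -4.44*m^2 + 10.74*m - 0.91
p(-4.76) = 289.82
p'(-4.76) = -152.63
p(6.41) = -170.78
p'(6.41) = -114.50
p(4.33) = -19.21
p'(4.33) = -37.65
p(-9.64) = 1837.85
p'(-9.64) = -517.05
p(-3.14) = 105.82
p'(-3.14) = -78.41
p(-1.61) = 25.76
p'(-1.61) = -29.71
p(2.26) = 12.49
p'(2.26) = 0.68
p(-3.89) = 176.12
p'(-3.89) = -109.88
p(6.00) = -127.62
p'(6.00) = -96.31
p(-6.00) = 522.66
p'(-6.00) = -225.19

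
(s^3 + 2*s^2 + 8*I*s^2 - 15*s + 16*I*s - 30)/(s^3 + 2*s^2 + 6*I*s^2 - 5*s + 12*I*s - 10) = (s + 3*I)/(s + I)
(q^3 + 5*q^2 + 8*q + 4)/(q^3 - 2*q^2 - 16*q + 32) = (q^3 + 5*q^2 + 8*q + 4)/(q^3 - 2*q^2 - 16*q + 32)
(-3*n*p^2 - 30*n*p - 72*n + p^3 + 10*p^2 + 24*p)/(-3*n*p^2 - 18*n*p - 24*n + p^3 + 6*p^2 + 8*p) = (p + 6)/(p + 2)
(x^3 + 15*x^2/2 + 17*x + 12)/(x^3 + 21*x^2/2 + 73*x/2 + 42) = (2*x^2 + 7*x + 6)/(2*x^2 + 13*x + 21)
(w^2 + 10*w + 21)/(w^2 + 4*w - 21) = (w + 3)/(w - 3)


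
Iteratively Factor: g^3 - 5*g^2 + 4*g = (g - 1)*(g^2 - 4*g) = g*(g - 1)*(g - 4)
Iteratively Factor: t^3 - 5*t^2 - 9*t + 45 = (t - 5)*(t^2 - 9) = (t - 5)*(t - 3)*(t + 3)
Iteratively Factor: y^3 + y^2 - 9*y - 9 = (y - 3)*(y^2 + 4*y + 3) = (y - 3)*(y + 1)*(y + 3)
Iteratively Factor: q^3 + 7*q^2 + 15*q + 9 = (q + 1)*(q^2 + 6*q + 9) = (q + 1)*(q + 3)*(q + 3)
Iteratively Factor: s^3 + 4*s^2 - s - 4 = (s - 1)*(s^2 + 5*s + 4) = (s - 1)*(s + 1)*(s + 4)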